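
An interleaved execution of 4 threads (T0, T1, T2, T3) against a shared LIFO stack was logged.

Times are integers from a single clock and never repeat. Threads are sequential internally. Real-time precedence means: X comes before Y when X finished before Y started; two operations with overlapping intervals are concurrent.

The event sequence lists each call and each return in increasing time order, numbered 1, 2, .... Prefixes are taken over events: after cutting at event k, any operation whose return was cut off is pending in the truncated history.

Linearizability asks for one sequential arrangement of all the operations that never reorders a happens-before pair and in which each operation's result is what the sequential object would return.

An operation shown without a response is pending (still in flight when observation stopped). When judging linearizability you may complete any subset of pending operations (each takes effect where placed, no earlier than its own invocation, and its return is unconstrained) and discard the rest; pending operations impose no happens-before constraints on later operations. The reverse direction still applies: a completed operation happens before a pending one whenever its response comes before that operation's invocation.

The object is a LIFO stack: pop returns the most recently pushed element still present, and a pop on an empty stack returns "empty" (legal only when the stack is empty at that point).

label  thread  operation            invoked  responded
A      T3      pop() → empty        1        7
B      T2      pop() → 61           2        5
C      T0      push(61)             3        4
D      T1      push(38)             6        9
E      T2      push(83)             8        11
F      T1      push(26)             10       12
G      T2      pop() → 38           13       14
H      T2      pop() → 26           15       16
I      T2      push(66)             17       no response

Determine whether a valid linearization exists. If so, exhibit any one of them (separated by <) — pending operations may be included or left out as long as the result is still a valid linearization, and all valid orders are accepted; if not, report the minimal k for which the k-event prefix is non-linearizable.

prefix check: 1..13 passes, 1..14 fails once G's time-14 response joins
checked exhaustively: 22 real-time-consistent orders of 7 completed operations, zero legal LIFO stack replays
sample order A, B, C, D, E, F, G stalls at step 2 — B pop() → 61 has no legal effect
sample order A, B, C, D, F, E, G stalls at step 2 — B pop() → 61 has no legal effect

not linearizable — minimal violating prefix: 14 events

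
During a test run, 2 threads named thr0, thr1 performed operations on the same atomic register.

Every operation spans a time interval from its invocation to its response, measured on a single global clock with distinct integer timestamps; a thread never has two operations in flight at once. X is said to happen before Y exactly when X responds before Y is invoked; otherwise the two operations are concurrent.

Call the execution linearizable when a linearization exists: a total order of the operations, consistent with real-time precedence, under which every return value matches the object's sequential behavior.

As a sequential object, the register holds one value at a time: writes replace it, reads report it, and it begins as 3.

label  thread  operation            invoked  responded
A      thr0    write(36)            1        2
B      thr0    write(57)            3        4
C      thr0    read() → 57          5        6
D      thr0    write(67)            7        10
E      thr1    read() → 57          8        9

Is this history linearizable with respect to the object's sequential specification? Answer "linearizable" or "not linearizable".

one valid linearization: A, B, C, E, D
after step 1 (A write(36)): value 36
after step 2 (B write(57)): value 57
after step 3 (C read() → 57): value 57
after step 4 (E read() → 57): value 57
after step 5 (D write(67)): value 67

linearizable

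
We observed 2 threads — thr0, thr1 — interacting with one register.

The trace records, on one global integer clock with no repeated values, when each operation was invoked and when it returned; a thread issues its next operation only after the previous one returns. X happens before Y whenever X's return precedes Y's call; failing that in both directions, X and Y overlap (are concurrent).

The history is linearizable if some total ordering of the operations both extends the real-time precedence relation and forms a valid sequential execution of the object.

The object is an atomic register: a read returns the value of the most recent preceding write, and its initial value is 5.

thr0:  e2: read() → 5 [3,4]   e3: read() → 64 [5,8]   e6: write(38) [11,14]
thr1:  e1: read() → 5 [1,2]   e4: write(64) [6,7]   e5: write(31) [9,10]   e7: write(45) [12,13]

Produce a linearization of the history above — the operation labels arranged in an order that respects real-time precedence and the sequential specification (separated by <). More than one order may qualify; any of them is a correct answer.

e1 < e2 < e4 < e3 < e5 < e6 < e7

1. e1 read() → 5, leaving value 5
2. e2 read() → 5, leaving value 5
3. e4 write(64), leaving value 64
4. e3 read() → 64, leaving value 64
5. e5 write(31), leaving value 31
6. e6 write(38), leaving value 38
7. e7 write(45), leaving value 45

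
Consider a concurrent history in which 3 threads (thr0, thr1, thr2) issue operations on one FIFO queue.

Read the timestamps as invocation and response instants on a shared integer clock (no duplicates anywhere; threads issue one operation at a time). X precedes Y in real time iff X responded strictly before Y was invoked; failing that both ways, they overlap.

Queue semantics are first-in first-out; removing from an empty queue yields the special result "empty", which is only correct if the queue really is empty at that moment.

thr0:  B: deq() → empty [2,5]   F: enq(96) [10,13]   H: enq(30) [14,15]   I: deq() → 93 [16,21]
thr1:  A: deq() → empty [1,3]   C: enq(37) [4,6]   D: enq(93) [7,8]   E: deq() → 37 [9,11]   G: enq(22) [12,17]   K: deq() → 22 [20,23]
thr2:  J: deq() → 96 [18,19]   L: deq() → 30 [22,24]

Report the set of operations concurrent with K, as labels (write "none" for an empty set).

I, L

K spans [20,23]: anything still running between times 20 and 23 counts as concurrent
A [1,3]: before
B [2,5]: before
C [4,6]: before
D [7,8]: before
E [9,11]: before
F [10,13]: before
G [12,17]: before
H [14,15]: before
I [16,21]: concurrent
J [18,19]: before
L [22,24]: concurrent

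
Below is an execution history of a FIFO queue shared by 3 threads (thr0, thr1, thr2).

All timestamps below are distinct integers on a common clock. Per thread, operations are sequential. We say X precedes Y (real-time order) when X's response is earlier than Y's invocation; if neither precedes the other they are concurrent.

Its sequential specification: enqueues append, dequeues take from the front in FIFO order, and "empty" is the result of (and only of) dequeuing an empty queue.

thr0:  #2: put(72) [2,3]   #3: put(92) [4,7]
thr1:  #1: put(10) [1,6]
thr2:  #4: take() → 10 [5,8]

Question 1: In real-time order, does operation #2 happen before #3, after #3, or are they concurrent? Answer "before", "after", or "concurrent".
before

#2 spans [2,3], #3 spans [4,7]
resp(#2)=3 < inv(#3)=4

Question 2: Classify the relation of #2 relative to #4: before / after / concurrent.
before

#2 spans [2,3], #4 spans [5,8]
resp(#2)=3 < inv(#4)=5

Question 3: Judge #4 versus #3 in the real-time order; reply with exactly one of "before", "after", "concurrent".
concurrent

#4 spans [5,8], #3 spans [4,7]
the intervals overlap in both directions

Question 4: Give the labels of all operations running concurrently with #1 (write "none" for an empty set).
#2, #3, #4

#1 spans [1,6]: anything still running between times 1 and 6 counts as concurrent
#2 [2,3]: concurrent
#3 [4,7]: concurrent
#4 [5,8]: concurrent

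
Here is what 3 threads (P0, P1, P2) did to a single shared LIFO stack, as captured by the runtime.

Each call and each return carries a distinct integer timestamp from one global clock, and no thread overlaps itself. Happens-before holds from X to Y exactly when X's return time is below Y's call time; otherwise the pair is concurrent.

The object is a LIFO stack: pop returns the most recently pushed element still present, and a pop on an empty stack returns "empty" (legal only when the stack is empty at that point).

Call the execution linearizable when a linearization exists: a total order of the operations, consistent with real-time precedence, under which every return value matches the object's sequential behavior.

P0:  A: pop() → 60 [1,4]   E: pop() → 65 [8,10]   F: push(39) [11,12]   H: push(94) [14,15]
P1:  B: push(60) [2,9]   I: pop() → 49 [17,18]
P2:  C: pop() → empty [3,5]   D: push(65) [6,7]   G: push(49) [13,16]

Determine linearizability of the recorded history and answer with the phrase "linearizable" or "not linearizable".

one valid linearization: B, A, C, D, E, F, H, G, I
after step 1 (B push(60)): stack <60>
after step 2 (A pop() → 60): stack <>
after step 3 (C pop() → empty): stack <>
after step 4 (D push(65)): stack <65>
after step 5 (E pop() → 65): stack <>
after step 6 (F push(39)): stack <39>
after step 7 (H push(94)): stack <39,94>
after step 8 (G push(49)): stack <39,94,49>
after step 9 (I pop() → 49): stack <39,94>

linearizable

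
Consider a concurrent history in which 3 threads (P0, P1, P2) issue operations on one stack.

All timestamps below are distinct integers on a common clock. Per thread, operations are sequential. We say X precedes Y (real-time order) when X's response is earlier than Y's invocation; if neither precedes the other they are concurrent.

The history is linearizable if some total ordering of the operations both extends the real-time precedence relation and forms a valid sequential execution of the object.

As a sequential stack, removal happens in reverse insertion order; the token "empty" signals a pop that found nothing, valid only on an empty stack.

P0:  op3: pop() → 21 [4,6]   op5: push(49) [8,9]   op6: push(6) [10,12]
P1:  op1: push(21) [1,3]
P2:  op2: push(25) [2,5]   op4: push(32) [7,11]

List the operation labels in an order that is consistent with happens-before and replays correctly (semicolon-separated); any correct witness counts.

after step 1 (op1 push(21)): stack <21>
after step 2 (op3 pop() → 21): stack <>
after step 3 (op2 push(25)): stack <25>
after step 4 (op4 push(32)): stack <25,32>
after step 5 (op5 push(49)): stack <25,32,49>
after step 6 (op6 push(6)): stack <25,32,49,6>

op1; op3; op2; op4; op5; op6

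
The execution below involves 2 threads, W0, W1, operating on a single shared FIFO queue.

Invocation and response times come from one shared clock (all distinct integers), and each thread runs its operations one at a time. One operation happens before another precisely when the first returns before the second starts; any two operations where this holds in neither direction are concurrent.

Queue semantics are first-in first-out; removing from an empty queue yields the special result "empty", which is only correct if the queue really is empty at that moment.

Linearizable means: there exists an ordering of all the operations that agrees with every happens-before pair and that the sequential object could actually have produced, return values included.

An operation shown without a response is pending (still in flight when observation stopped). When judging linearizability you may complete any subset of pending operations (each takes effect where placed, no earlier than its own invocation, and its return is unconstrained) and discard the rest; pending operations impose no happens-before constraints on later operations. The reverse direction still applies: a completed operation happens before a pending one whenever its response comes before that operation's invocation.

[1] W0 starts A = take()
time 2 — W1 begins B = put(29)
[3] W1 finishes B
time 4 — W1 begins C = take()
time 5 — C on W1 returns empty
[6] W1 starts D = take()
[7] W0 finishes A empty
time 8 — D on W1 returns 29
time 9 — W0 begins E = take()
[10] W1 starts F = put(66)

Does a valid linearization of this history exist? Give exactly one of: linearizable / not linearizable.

prefix check: 1..6 passes, 1..7 fails once A's time-7 response joins
every one of the 3 real-time-consistent orders over 3 completed FIFO queue ops fails the sequential spec
include/drop combinations of the 1 pending operation (D) were all tried; none helps
take A, B, C (pending dropped): step 3 already fails, because C take() → empty cannot occur there
take B, A, C (pending dropped): step 2 already fails, because A take() → empty cannot occur there

not linearizable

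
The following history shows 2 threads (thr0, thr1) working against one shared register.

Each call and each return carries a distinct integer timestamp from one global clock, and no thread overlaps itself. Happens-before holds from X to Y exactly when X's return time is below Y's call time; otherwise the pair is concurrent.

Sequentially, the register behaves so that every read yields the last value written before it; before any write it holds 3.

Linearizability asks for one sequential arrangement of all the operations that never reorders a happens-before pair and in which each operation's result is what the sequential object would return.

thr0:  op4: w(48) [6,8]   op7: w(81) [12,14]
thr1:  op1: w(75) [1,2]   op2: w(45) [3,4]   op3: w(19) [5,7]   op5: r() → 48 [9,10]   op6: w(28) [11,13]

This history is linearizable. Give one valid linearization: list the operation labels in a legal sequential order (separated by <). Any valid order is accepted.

after step 1 (op1 w(75)): value 75
after step 2 (op2 w(45)): value 45
after step 3 (op3 w(19)): value 19
after step 4 (op4 w(48)): value 48
after step 5 (op5 r() → 48): value 48
after step 6 (op6 w(28)): value 28
after step 7 (op7 w(81)): value 81

op1 < op2 < op3 < op4 < op5 < op6 < op7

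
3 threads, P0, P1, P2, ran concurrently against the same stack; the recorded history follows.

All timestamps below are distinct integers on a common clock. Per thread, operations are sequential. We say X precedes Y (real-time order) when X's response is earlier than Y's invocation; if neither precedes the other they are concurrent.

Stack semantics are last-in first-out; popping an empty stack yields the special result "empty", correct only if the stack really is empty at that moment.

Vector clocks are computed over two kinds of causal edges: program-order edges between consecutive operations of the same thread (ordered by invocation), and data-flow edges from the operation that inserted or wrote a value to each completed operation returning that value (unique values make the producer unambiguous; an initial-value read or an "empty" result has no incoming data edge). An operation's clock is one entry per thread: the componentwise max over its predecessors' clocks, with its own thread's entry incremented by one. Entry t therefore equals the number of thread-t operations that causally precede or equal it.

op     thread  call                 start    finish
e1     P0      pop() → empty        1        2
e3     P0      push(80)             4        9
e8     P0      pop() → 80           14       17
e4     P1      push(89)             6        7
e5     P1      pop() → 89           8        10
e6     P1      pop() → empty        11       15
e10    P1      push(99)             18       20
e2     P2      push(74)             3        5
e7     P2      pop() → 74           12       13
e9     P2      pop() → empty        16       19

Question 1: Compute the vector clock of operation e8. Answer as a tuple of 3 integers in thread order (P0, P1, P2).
Answer: (3, 0, 0)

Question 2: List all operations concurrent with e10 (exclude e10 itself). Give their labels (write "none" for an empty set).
Answer: e9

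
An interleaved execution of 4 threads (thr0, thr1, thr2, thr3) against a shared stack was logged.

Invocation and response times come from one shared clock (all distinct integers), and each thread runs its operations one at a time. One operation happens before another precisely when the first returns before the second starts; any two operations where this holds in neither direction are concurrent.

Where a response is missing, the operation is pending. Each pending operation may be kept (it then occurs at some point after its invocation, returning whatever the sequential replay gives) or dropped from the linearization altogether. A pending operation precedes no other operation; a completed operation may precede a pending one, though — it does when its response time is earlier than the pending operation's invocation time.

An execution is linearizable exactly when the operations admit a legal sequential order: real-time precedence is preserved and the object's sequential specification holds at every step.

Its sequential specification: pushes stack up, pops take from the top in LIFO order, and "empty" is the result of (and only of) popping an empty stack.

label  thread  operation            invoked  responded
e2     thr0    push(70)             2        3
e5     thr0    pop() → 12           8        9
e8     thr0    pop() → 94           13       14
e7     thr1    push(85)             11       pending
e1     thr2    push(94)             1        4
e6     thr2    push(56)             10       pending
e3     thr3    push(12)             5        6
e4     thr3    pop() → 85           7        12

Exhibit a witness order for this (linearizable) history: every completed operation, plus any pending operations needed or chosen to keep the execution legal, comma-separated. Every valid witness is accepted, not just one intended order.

1. e2 push(70), leaving stack <70>
2. e1 push(94), leaving stack <70,94>
3. e3 push(12), leaving stack <70,94,12>
4. e5 pop() → 12, leaving stack <70,94>
5. e7 push(85) (pending, included), leaving stack <70,94,85>
6. e4 pop() → 85, leaving stack <70,94>
7. e8 pop() → 94, leaving stack <70>

e2, e1, e3, e5, e7, e4, e8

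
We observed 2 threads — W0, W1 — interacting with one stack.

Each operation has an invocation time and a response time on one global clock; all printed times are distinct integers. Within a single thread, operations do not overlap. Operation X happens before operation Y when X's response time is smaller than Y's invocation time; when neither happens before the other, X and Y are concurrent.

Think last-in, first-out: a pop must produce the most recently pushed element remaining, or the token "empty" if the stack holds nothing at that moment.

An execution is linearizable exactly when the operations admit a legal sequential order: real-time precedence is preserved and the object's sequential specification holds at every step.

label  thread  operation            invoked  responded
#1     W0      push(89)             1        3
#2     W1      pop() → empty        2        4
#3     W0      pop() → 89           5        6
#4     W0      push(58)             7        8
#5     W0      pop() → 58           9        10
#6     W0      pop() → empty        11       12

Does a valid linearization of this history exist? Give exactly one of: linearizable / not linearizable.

a witness: #2, #1, #3, #4, #5, #6
1. #2 pop() → empty, leaving stack <>
2. #1 push(89), leaving stack <89>
3. #3 pop() → 89, leaving stack <>
4. #4 push(58), leaving stack <58>
5. #5 pop() → 58, leaving stack <>
6. #6 pop() → empty, leaving stack <>

linearizable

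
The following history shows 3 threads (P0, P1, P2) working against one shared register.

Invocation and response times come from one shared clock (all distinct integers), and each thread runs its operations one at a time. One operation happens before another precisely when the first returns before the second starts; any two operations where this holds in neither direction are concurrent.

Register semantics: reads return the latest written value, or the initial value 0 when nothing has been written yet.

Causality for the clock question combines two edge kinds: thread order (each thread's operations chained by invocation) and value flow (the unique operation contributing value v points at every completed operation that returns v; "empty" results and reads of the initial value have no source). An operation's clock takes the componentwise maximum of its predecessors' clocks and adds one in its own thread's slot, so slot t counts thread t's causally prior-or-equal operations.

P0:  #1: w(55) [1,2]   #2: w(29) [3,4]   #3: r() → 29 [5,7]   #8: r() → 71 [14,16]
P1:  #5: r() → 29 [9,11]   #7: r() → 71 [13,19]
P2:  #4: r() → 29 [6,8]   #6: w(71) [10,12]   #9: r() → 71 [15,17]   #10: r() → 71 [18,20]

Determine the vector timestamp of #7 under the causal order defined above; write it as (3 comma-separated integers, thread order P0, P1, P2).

root op #1, invoked 1: fresh clock plus P0's own tick → (1, 0, 0)
invoked at 3, #2 merges VC(#1)=(1, 0, 0) and bumps P0's slot → (2, 0, 0)
invoked at 6, #4 merges VC(#2)=(2, 0, 0) and bumps P2's slot → (2, 0, 1)
invoked at 9, #5 merges VC(#2)=(2, 0, 0) and bumps P1's slot → (2, 1, 0)
invoked at 5, #3 merges VC(#2)=(2, 0, 0) and bumps P0's slot → (3, 0, 0)
invoked at 10, #6 merges VC(#4)=(2, 0, 1) and bumps P2's slot → (2, 0, 2)
invoked at 15, #9 merges VC(#6)=(2, 0, 2) and bumps P2's slot → (2, 0, 3)
invoked at 18, #10 merges VC(#6)=(2, 0, 2), VC(#9)=(2, 0, 3) and bumps P2's slot → (2, 0, 4)
invoked at 13, #7 merges VC(#5)=(2, 1, 0), VC(#6)=(2, 0, 2) and bumps P1's slot → (2, 2, 2)
invoked at 14, #8 merges VC(#3)=(3, 0, 0), VC(#6)=(2, 0, 2) and bumps P0's slot → (4, 0, 2)
target: VC(#7) = (2, 2, 2)

(2, 2, 2)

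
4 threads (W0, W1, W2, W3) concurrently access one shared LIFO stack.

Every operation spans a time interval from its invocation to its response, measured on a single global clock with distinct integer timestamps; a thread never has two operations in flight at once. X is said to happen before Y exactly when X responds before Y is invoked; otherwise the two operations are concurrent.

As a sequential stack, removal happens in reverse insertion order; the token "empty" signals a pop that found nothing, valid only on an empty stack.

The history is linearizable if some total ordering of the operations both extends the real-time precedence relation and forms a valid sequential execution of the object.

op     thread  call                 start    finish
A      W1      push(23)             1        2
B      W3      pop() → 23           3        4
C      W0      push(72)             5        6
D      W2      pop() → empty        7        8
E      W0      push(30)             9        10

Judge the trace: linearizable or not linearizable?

the violation lands at event 8, D's response at time 8: events 1..7 linearize, events 1..8 do not
the sole real-time-consistent order of 4 completed operations fails the LIFO stack replay
e.g. A, B, C, D: illegal at step 4, since D pop() → empty cannot apply there

not linearizable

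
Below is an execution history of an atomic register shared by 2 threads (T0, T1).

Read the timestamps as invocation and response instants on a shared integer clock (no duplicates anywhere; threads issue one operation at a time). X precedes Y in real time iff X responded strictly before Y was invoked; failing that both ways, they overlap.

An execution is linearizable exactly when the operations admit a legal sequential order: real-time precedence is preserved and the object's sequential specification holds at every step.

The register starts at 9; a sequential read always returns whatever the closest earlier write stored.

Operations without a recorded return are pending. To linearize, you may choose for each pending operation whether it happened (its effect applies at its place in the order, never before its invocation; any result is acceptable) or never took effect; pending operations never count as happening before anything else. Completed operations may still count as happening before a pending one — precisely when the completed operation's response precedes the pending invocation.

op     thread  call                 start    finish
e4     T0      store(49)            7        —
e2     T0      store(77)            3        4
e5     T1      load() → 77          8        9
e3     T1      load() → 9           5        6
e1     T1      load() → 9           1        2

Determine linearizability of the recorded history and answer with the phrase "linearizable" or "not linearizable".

through event 5 a valid linearization exists; event 6 (e3 responding at time 6) ends that
exactly one order of the 3 completed ops respects real time; the atomic register replay fails
e.g. e1, e2, e3: illegal at step 3, since e3 load() → 9 cannot apply there

not linearizable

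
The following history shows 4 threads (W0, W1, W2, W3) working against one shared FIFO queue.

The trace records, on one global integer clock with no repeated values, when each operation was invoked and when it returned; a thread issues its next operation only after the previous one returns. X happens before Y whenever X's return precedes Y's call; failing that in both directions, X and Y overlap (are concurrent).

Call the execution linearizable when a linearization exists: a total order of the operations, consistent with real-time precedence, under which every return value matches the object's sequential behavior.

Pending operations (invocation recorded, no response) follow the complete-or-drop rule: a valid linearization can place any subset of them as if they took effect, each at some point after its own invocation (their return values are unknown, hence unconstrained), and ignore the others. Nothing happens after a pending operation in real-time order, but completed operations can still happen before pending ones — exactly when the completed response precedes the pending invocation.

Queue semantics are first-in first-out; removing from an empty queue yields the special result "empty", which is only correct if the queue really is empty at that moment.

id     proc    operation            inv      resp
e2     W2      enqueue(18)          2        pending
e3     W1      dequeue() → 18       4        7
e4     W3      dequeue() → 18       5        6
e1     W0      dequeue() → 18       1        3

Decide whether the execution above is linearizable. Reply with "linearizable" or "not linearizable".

not linearizable

prefix check: 1..5 passes, 1..6 fails once e4's time-6 response joins
exactly one order of the 2 completed ops respects real time; the FIFO queue replay fails
completion choices over the 2 pending operations (e2, e3) were checked; none helps
one such order, e1, e4 (pending dropped), breaks at step 1 where e1 dequeue() → 18 is illegal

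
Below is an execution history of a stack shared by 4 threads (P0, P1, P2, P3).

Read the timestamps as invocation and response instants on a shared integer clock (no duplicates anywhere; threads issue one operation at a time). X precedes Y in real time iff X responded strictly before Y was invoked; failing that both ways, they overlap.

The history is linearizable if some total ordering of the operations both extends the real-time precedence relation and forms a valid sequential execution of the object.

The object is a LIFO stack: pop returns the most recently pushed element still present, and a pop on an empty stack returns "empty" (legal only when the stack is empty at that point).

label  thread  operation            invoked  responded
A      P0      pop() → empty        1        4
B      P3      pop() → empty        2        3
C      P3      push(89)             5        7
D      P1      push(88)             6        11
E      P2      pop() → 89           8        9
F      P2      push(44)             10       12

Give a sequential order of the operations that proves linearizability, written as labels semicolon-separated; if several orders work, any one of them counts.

step 1: A pop() → empty — stack <>
step 2: B pop() → empty — stack <>
step 3: C push(89) — stack <89>
step 4: E pop() → 89 — stack <>
step 5: D push(88) — stack <88>
step 6: F push(44) — stack <88,44>

A; B; C; E; D; F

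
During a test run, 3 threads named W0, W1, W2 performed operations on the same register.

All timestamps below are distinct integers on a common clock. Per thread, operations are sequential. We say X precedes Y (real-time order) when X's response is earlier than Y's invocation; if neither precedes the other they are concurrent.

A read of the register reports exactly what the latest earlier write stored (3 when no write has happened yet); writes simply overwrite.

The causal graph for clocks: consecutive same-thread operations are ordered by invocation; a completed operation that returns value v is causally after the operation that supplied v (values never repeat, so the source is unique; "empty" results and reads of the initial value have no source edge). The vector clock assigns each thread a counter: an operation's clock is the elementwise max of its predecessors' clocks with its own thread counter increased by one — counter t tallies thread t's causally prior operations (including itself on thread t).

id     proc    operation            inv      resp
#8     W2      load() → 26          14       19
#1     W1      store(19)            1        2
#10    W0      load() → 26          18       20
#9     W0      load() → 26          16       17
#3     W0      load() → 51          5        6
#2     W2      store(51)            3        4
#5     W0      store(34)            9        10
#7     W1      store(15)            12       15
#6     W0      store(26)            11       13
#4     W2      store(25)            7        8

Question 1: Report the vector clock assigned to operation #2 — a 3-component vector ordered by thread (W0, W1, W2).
invoked at 3, #2 has no predecessors; its own W2 bump gives (0, 0, 1)
invoked at 1, #1 has no predecessors; its own W1 bump gives (0, 1, 0)
#4, invoked 7, takes VC(#2)=(0, 0, 1) under max, adds 1 for W2 → (0, 0, 2)
#7, invoked 12, takes VC(#1)=(0, 1, 0) under max, adds 1 for W1 → (0, 2, 0)
#3, invoked 5, takes VC(#2)=(0, 0, 1) under max, adds 1 for W0 → (1, 0, 1)
#5, invoked 9, takes VC(#3)=(1, 0, 1) under max, adds 1 for W0 → (2, 0, 1)
#6, invoked 11, takes VC(#5)=(2, 0, 1) under max, adds 1 for W0 → (3, 0, 1)
#9, invoked 16, takes VC(#6)=(3, 0, 1) under max, adds 1 for W0 → (4, 0, 1)
#8, invoked 14, takes VC(#4)=(0, 0, 2), VC(#6)=(3, 0, 1) under max, adds 1 for W2 → (3, 0, 3)
#10, invoked 18, takes VC(#6)=(3, 0, 1), VC(#9)=(4, 0, 1) under max, adds 1 for W0 → (5, 0, 1)
target: VC(#2) = (0, 0, 1)

(0, 0, 1)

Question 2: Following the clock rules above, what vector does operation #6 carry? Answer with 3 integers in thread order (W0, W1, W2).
#2, invoked 3, has no incoming edges; only W2's bump applies → (0, 0, 1)
#1, invoked 1, has no incoming edges; only W1's bump applies → (0, 1, 0)
#4 (invocation 7): componentwise max over VC(#2)=(0, 0, 1), +1 at W2, giving (0, 0, 2)
#7 (invocation 12): componentwise max over VC(#1)=(0, 1, 0), +1 at W1, giving (0, 2, 0)
#3 (invocation 5): componentwise max over VC(#2)=(0, 0, 1), +1 at W0, giving (1, 0, 1)
#5 (invocation 9): componentwise max over VC(#3)=(1, 0, 1), +1 at W0, giving (2, 0, 1)
#6 (invocation 11): componentwise max over VC(#5)=(2, 0, 1), +1 at W0, giving (3, 0, 1)
#9 (invocation 16): componentwise max over VC(#6)=(3, 0, 1), +1 at W0, giving (4, 0, 1)
#8 (invocation 14): componentwise max over VC(#4)=(0, 0, 2), VC(#6)=(3, 0, 1), +1 at W2, giving (3, 0, 3)
#10 (invocation 18): componentwise max over VC(#6)=(3, 0, 1), VC(#9)=(4, 0, 1), +1 at W0, giving (5, 0, 1)
target: VC(#6) = (3, 0, 1)

(3, 0, 1)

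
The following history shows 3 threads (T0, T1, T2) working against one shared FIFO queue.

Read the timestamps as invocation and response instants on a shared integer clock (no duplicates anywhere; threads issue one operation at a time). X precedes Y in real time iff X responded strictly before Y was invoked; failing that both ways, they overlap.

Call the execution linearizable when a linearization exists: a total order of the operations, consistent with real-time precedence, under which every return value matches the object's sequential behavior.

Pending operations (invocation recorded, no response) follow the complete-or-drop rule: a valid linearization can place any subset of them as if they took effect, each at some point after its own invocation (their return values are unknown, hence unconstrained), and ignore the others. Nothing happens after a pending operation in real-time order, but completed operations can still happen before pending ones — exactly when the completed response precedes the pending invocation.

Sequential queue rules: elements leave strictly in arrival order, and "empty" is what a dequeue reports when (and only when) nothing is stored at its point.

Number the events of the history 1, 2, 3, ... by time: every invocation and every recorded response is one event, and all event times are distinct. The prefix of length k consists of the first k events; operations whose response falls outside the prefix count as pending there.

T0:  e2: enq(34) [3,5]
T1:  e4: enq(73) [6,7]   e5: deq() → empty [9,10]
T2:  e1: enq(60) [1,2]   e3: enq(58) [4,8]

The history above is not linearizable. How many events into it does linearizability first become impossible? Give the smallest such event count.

10

one valid order for events 1..9 is e1, e2, e3, e4:
1. e1 enq(60), leaving queue <60>
2. e2 enq(34), leaving queue <60,34>
3. e3 enq(58), leaving queue <60,34,58>
4. e4 enq(73), leaving queue <60,34,58,73>
event 10 — e5's response, time 10 — after it, nothing linearizes
e.g. e1, e2, e3, e4, e5: illegal at step 5, since e5 deq() → empty cannot apply there
e.g. e1, e2, e4, e3, e5: illegal at step 5, since e5 deq() → empty cannot apply there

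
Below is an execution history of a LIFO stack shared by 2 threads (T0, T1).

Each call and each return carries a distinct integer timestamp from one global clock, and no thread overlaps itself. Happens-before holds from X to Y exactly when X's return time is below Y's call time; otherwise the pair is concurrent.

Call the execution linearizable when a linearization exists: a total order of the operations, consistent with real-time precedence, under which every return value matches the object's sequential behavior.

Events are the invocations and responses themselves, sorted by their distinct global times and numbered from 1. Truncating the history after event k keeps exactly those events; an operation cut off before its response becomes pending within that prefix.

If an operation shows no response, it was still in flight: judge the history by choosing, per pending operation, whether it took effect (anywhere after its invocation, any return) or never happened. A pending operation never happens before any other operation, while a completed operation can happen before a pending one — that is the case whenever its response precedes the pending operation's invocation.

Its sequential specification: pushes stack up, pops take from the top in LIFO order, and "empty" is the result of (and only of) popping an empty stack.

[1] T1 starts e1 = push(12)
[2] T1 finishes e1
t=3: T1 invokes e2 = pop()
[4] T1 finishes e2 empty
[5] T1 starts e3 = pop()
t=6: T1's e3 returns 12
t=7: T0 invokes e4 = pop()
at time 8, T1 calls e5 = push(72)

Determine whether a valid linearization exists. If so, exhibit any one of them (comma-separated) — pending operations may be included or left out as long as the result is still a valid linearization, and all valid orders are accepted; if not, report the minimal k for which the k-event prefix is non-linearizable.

events 1..3 are fine; event 4 — the response of e2 at time 4 — makes the prefix non-linearizable
the sole real-time-consistent order of 2 completed operations fails the LIFO stack replay
one such order, e1, e2, breaks at step 2 where e2 pop() → empty is illegal

not linearizable — minimal violating prefix: 4 events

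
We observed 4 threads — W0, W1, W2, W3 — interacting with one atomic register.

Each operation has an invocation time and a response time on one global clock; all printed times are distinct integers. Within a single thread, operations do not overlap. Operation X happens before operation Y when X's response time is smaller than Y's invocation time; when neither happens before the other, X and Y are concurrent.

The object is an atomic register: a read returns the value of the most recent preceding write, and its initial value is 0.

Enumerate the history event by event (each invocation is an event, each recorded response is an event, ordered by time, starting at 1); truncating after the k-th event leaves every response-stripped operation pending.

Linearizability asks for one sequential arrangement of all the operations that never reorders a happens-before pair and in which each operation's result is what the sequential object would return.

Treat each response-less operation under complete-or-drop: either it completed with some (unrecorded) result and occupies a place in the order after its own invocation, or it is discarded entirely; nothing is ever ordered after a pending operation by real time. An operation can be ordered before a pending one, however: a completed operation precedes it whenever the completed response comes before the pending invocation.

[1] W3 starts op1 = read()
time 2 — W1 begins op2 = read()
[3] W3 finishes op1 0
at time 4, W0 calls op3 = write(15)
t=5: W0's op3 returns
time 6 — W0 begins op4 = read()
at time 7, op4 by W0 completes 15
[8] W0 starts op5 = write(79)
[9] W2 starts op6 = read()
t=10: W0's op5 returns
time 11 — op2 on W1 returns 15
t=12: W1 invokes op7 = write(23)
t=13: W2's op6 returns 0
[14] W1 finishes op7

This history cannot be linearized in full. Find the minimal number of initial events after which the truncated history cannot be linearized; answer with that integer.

a valid linearization of events 1..12 exists, for instance op1, op3, op2, op4, op5:
after step 1 (op1 read() → 0): value 0
after step 2 (op3 write(15)): value 15
after step 3 (op2 read() → 15): value 15
after step 4 (op4 read() → 15): value 15
after step 5 (op5 write(79)): value 79
include event 13 — op6 responding at 13 — and every candidate order breaks
including or dropping the 1 pending operation (op7) in any combination fails
e.g. op1, op2, op3, op4, op5, op6 (pending dropped): illegal at step 2, since op2 read() → 15 cannot apply there
e.g. op1, op2, op3, op4, op6, op5 (pending dropped): illegal at step 2, since op2 read() → 15 cannot apply there

13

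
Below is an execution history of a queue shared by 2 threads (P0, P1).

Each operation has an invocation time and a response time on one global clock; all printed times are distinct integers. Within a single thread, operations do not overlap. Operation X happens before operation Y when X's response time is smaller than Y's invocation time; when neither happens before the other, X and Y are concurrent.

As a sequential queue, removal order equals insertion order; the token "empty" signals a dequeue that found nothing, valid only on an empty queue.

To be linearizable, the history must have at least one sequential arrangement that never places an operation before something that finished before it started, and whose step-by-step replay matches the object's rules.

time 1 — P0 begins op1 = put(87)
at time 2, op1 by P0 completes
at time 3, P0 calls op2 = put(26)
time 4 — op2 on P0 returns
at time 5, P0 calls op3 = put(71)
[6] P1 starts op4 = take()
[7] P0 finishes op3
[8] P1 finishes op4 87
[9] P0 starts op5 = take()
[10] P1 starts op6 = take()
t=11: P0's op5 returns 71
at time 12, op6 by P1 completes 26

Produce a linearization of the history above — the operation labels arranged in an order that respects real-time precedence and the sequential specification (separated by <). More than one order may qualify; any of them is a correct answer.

step 1: op1 put(87) — queue <87>
step 2: op2 put(26) — queue <87,26>
step 3: op3 put(71) — queue <87,26,71>
step 4: op4 take() → 87 — queue <26,71>
step 5: op6 take() → 26 — queue <71>
step 6: op5 take() → 71 — queue <>

op1 < op2 < op3 < op4 < op6 < op5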